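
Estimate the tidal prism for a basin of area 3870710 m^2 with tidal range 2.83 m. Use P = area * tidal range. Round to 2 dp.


Tidal prism = Area * Tidal range
P = 3870710 * 2.83
P = 10954109.30 m^3

10954109.30


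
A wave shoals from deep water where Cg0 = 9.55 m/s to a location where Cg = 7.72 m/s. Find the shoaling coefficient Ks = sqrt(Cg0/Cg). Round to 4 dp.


Ks = sqrt(Cg0 / Cg)
Ks = sqrt(9.55 / 7.72)
Ks = sqrt(1.2370)
Ks = 1.1122

1.1122


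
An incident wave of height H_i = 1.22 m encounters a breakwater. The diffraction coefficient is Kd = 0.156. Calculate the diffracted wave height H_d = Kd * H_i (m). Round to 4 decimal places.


H_d = Kd * H_i
H_d = 0.156 * 1.22
H_d = 0.1903 m

0.1903


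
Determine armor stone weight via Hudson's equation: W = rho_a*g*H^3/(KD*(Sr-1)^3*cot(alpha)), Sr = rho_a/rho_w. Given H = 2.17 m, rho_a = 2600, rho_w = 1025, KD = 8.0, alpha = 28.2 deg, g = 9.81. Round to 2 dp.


Sr = rho_a / rho_w = 2600 / 1025 = 2.536585
(Sr - 1) = 1.536585
(Sr - 1)^3 = 3.628023
cot(28.2) = 1 / tan(28.2) = 1 / 0.536195 = 1.864992
Numerator = 2600 * 9.81 * 2.17^3 = 260628.2914
Denominator = 8.0 * 3.628023 * 1.864992 = 54.129880
W = 260628.2914 / 54.129880
W = 4814.87 N

4814.87


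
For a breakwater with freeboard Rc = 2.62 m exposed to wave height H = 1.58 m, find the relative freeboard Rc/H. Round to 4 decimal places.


Relative freeboard = Rc / H
= 2.62 / 1.58
= 1.6582

1.6582


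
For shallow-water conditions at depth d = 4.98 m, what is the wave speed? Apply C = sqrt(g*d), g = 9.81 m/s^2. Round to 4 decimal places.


Using the shallow-water approximation:
C = sqrt(g * d) = sqrt(9.81 * 4.98)
C = sqrt(48.8538)
C = 6.9895 m/s

6.9895


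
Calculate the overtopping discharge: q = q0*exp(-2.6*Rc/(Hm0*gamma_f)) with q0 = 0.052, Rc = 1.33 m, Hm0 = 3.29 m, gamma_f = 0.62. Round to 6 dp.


q = q0 * exp(-2.6 * Rc / (Hm0 * gamma_f))
Exponent = -2.6 * 1.33 / (3.29 * 0.62)
= -2.6 * 1.33 / 2.0398
= -1.695264
exp(-1.695264) = 0.183551
q = 0.052 * 0.183551
q = 0.009545 m^3/s/m

0.009545


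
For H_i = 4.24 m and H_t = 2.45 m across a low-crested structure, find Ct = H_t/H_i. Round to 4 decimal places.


Ct = H_t / H_i
Ct = 2.45 / 4.24
Ct = 0.5778

0.5778


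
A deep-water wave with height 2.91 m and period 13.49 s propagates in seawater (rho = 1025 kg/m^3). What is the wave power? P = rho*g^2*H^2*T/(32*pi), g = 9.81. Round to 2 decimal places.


P = rho * g^2 * H^2 * T / (32 * pi)
P = 1025 * 9.81^2 * 2.91^2 * 13.49 / (32 * pi)
P = 1025 * 96.2361 * 8.4681 * 13.49 / 100.53096
P = 112088.22 W/m

112088.22


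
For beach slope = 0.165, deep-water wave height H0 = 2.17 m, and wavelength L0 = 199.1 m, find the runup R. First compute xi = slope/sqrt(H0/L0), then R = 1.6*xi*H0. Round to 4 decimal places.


xi = slope / sqrt(H0/L0)
H0/L0 = 2.17/199.1 = 0.010899
sqrt(0.010899) = 0.104398
xi = 0.165 / 0.104398 = 1.580483
R = 1.6 * xi * H0 = 1.6 * 1.580483 * 2.17
R = 5.4874 m

5.4874


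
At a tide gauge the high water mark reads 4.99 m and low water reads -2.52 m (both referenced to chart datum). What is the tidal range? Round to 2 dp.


Tidal range = High water - Low water
Tidal range = 4.99 - (-2.52)
Tidal range = 7.51 m

7.51


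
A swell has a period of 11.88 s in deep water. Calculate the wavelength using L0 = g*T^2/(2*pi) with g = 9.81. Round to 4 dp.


L0 = g * T^2 / (2 * pi)
L0 = 9.81 * 11.88^2 / (2 * pi)
L0 = 9.81 * 141.1344 / 6.28319
L0 = 1384.5285 / 6.28319
L0 = 220.3545 m

220.3545


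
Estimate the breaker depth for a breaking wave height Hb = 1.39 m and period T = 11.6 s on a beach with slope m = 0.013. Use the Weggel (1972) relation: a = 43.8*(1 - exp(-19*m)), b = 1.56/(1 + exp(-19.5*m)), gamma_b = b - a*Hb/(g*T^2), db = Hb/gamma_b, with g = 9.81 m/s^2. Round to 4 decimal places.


a = 43.8 * (1 - exp(-19 * m))
exp(-19 * 0.013) = exp(-0.2470) = 0.781141
a = 43.8 * (1 - 0.781141) = 9.586038
b = 1.56 / (1 + exp(-19.5 * m))
exp(-19.5 * 0.013) = exp(-0.2535) = 0.776080
b = 1.56 / (1 + 0.776080) = 0.878339
Hb / (g * T^2) = 1.39 / (9.81 * 11.6^2) = 1.39 / 1320.0336 = 0.00105300
gamma_b = b - a * Hb/(g*T^2) = 0.878339 - 9.586038 * 0.00105300 = 0.868245
db = Hb / gamma_b = 1.39 / 0.868245
db = 1.6009 m

1.6009


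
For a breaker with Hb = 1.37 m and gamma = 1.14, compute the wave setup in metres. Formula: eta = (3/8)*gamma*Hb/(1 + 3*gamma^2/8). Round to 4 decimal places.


eta = (3/8) * gamma * Hb / (1 + 3*gamma^2/8)
Numerator = (3/8) * 1.14 * 1.37 = 0.585675
Denominator = 1 + 3*1.14^2/8 = 1 + 0.487350 = 1.487350
eta = 0.585675 / 1.487350
eta = 0.3938 m

0.3938


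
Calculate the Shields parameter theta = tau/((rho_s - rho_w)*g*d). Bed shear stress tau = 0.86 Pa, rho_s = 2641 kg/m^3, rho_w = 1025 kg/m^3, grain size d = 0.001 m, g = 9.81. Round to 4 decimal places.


theta = tau / ((rho_s - rho_w) * g * d)
rho_s - rho_w = 2641 - 1025 = 1616
Denominator = 1616 * 9.81 * 0.001 = 15.852960
theta = 0.86 / 15.852960
theta = 0.0542

0.0542


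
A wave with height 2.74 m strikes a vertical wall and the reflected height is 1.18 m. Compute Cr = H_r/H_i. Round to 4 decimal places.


Cr = H_r / H_i
Cr = 1.18 / 2.74
Cr = 0.4307

0.4307


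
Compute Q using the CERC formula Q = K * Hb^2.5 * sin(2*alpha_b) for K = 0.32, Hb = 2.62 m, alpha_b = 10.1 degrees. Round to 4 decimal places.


Q = K * Hb^2.5 * sin(2 * alpha_b)
Hb^2.5 = 2.62^2.5 = 11.111002
sin(2 * 10.1) = sin(20.2) = 0.345298
Q = 0.32 * 11.111002 * 0.345298
Q = 1.2277 m^3/s

1.2277


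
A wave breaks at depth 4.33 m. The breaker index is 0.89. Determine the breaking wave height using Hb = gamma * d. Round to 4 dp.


Hb = gamma * d
Hb = 0.89 * 4.33
Hb = 3.8537 m

3.8537


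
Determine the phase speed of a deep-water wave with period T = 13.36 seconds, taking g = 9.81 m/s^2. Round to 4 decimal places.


We use the deep-water celerity formula:
C = g * T / (2 * pi)
C = 9.81 * 13.36 / (2 * 3.14159...)
C = 131.061600 / 6.283185
C = 20.8591 m/s

20.8591


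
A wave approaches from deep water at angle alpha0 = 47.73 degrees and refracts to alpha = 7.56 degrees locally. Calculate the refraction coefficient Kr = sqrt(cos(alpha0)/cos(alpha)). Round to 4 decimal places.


Kr = sqrt(cos(alpha0) / cos(alpha))
cos(47.73) = 0.672625
cos(7.56) = 0.991308
Kr = sqrt(0.672625 / 0.991308)
Kr = sqrt(0.678523)
Kr = 0.8237

0.8237


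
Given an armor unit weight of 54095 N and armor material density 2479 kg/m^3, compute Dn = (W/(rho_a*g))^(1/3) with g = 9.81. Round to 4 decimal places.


V = W / (rho_a * g)
V = 54095 / (2479 * 9.81)
V = 54095 / 24318.99
V = 2.224393 m^3
Dn = V^(1/3) = 2.224393^(1/3)
Dn = 1.3054 m

1.3054


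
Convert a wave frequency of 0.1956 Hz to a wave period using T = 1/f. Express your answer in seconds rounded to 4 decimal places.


T = 1 / f
T = 1 / 0.1956
T = 5.1125 s

5.1125


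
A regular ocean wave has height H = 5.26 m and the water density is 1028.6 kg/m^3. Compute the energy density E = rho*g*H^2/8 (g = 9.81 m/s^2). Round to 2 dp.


E = (1/8) * rho * g * H^2
E = (1/8) * 1028.6 * 9.81 * 5.26^2
E = 0.125 * 1028.6 * 9.81 * 27.6676
E = 34897.72 J/m^2

34897.72


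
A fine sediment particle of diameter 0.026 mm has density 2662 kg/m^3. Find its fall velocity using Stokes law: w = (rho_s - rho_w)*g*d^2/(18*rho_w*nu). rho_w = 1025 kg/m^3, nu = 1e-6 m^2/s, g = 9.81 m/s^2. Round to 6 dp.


w = (rho_s - rho_w) * g * d^2 / (18 * rho_w * nu)
d = 0.026 mm = 0.000026 m
rho_s - rho_w = 2662 - 1025 = 1637
Numerator = 1637 * 9.81 * (0.000026)^2 = 0.000010855864
Denominator = 18 * 1025 * 1e-6 = 0.018450
w = 0.000588 m/s

0.000588


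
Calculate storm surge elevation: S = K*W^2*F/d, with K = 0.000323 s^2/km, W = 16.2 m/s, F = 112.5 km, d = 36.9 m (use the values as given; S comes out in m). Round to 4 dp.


S = K * W^2 * F / d
W^2 = 16.2^2 = 262.44
S = 0.000323 * 262.44 * 112.5 / 36.9
Numerator = 0.000323 * 262.44 * 112.5 = 9.536414
S = 9.536414 / 36.9 = 0.2584 m

0.2584


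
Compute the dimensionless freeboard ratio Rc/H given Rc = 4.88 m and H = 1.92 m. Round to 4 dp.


Relative freeboard = Rc / H
= 4.88 / 1.92
= 2.5417

2.5417


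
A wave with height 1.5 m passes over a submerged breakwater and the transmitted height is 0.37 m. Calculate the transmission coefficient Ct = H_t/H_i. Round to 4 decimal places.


Ct = H_t / H_i
Ct = 0.37 / 1.5
Ct = 0.2467

0.2467


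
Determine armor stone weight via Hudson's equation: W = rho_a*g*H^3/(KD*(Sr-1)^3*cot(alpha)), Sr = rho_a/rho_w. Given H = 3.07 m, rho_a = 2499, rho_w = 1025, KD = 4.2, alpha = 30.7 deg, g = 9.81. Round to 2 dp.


Sr = rho_a / rho_w = 2499 / 1025 = 2.438049
(Sr - 1) = 1.438049
(Sr - 1)^3 = 2.973862
cot(30.7) = 1 / tan(30.7) = 1 / 0.593757 = 1.684192
Numerator = 2499 * 9.81 * 3.07^3 = 709333.3677
Denominator = 4.2 * 2.973862 * 1.684192 = 21.035931
W = 709333.3677 / 21.035931
W = 33720.08 N

33720.08


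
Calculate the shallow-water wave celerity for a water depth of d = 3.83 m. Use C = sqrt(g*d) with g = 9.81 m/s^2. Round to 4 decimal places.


Using the shallow-water approximation:
C = sqrt(g * d) = sqrt(9.81 * 3.83)
C = sqrt(37.5723)
C = 6.1296 m/s

6.1296


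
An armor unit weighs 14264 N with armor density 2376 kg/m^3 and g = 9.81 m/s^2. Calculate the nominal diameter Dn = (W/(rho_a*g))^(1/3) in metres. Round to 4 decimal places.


V = W / (rho_a * g)
V = 14264 / (2376 * 9.81)
V = 14264 / 23308.56
V = 0.611964 m^3
Dn = V^(1/3) = 0.611964^(1/3)
Dn = 0.8490 m

0.8490


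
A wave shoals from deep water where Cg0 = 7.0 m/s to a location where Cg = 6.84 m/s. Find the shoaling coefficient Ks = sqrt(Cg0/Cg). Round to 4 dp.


Ks = sqrt(Cg0 / Cg)
Ks = sqrt(7.0 / 6.84)
Ks = sqrt(1.0234)
Ks = 1.0116

1.0116


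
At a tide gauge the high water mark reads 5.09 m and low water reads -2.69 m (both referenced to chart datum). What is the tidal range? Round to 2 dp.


Tidal range = High water - Low water
Tidal range = 5.09 - (-2.69)
Tidal range = 7.78 m

7.78


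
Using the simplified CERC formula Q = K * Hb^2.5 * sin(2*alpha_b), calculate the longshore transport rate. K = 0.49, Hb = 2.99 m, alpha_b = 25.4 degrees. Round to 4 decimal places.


Q = K * Hb^2.5 * sin(2 * alpha_b)
Hb^2.5 = 2.99^2.5 = 15.458878
sin(2 * 25.4) = sin(50.8) = 0.774944
Q = 0.49 * 15.458878 * 0.774944
Q = 5.8701 m^3/s

5.8701


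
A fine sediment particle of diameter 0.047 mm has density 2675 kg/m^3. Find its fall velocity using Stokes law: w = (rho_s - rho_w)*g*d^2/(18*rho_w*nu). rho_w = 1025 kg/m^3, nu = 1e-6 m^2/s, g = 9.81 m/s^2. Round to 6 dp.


w = (rho_s - rho_w) * g * d^2 / (18 * rho_w * nu)
d = 0.047 mm = 0.000047 m
rho_s - rho_w = 2675 - 1025 = 1650
Numerator = 1650 * 9.81 * (0.000047)^2 = 0.000035755978
Denominator = 18 * 1025 * 1e-6 = 0.018450
w = 0.001938 m/s

0.001938


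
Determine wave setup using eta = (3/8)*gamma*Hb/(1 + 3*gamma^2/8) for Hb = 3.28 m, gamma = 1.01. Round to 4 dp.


eta = (3/8) * gamma * Hb / (1 + 3*gamma^2/8)
Numerator = (3/8) * 1.01 * 3.28 = 1.242300
Denominator = 1 + 3*1.01^2/8 = 1 + 0.382538 = 1.382538
eta = 1.242300 / 1.382538
eta = 0.8986 m

0.8986


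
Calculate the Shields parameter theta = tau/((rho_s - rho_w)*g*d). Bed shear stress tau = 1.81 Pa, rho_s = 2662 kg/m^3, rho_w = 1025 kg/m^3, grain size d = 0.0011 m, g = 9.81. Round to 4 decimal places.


theta = tau / ((rho_s - rho_w) * g * d)
rho_s - rho_w = 2662 - 1025 = 1637
Denominator = 1637 * 9.81 * 0.0011 = 17.664867
theta = 1.81 / 17.664867
theta = 0.1025

0.1025


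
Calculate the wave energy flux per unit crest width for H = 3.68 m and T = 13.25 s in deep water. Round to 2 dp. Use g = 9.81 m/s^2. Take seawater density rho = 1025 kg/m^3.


P = rho * g^2 * H^2 * T / (32 * pi)
P = 1025 * 9.81^2 * 3.68^2 * 13.25 / (32 * pi)
P = 1025 * 96.2361 * 13.5424 * 13.25 / 100.53096
P = 176065.21 W/m

176065.21


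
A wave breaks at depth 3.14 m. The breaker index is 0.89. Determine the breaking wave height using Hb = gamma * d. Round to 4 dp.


Hb = gamma * d
Hb = 0.89 * 3.14
Hb = 2.7946 m

2.7946


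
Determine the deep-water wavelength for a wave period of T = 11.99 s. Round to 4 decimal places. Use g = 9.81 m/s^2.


L0 = g * T^2 / (2 * pi)
L0 = 9.81 * 11.99^2 / (2 * pi)
L0 = 9.81 * 143.7601 / 6.28319
L0 = 1410.2866 / 6.28319
L0 = 224.4541 m

224.4541


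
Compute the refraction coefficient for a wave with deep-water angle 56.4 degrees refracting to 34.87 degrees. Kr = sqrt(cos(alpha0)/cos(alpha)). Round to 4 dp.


Kr = sqrt(cos(alpha0) / cos(alpha))
cos(56.4) = 0.553392
cos(34.87) = 0.820451
Kr = sqrt(0.553392 / 0.820451)
Kr = sqrt(0.674496)
Kr = 0.8213

0.8213


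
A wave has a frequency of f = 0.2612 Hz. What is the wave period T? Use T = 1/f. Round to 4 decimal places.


T = 1 / f
T = 1 / 0.2612
T = 3.8285 s

3.8285


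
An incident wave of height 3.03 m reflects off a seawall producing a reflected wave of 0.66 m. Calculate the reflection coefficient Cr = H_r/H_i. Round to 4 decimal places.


Cr = H_r / H_i
Cr = 0.66 / 3.03
Cr = 0.2178

0.2178


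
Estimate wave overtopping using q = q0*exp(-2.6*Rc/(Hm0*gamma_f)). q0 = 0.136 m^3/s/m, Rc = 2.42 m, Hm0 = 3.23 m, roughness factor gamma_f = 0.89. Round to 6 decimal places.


q = q0 * exp(-2.6 * Rc / (Hm0 * gamma_f))
Exponent = -2.6 * 2.42 / (3.23 * 0.89)
= -2.6 * 2.42 / 2.8747
= -2.188750
exp(-2.188750) = 0.112057
q = 0.136 * 0.112057
q = 0.015240 m^3/s/m

0.015240


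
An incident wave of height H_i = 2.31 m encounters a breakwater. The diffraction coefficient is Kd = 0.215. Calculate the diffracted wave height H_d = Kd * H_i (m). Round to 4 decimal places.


H_d = Kd * H_i
H_d = 0.215 * 2.31
H_d = 0.4967 m

0.4967


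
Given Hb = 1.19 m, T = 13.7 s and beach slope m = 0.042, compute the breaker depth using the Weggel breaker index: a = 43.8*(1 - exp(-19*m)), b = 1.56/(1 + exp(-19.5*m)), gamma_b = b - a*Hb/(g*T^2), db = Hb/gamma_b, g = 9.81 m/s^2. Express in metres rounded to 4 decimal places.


a = 43.8 * (1 - exp(-19 * m))
exp(-19 * 0.042) = exp(-0.7980) = 0.450229
a = 43.8 * (1 - 0.450229) = 24.079991
b = 1.56 / (1 + exp(-19.5 * m))
exp(-19.5 * 0.042) = exp(-0.8190) = 0.440872
b = 1.56 / (1 + 0.440872) = 1.082677
Hb / (g * T^2) = 1.19 / (9.81 * 13.7^2) = 1.19 / 1841.2389 = 0.00064630
gamma_b = b - a * Hb/(g*T^2) = 1.082677 - 24.079991 * 0.00064630 = 1.067114
db = Hb / gamma_b = 1.19 / 1.067114
db = 1.1152 m

1.1152


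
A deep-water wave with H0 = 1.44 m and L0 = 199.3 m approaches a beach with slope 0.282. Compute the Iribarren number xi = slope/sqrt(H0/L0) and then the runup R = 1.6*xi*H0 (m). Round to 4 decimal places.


xi = slope / sqrt(H0/L0)
H0/L0 = 1.44/199.3 = 0.007225
sqrt(0.007225) = 0.085002
xi = 0.282 / 0.085002 = 3.317581
R = 1.6 * xi * H0 = 1.6 * 3.317581 * 1.44
R = 7.6437 m

7.6437


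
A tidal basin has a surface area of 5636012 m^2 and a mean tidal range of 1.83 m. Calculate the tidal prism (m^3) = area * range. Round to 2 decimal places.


Tidal prism = Area * Tidal range
P = 5636012 * 1.83
P = 10313901.96 m^3

10313901.96


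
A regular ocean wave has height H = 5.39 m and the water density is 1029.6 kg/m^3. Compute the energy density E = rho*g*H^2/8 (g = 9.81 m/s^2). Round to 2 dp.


E = (1/8) * rho * g * H^2
E = (1/8) * 1029.6 * 9.81 * 5.39^2
E = 0.125 * 1029.6 * 9.81 * 29.0521
E = 36679.64 J/m^2

36679.64


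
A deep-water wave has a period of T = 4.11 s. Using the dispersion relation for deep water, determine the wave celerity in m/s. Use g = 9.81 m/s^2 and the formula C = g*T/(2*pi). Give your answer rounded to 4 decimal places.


We use the deep-water celerity formula:
C = g * T / (2 * pi)
C = 9.81 * 4.11 / (2 * 3.14159...)
C = 40.319100 / 6.283185
C = 6.4170 m/s

6.4170


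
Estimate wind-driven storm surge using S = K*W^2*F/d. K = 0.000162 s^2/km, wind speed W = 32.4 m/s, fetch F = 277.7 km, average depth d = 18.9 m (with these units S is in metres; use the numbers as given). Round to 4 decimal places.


S = K * W^2 * F / d
W^2 = 32.4^2 = 1049.76
S = 0.000162 * 1049.76 * 277.7 / 18.9
Numerator = 0.000162 * 1049.76 * 277.7 = 47.225973
S = 47.225973 / 18.9 = 2.4987 m

2.4987


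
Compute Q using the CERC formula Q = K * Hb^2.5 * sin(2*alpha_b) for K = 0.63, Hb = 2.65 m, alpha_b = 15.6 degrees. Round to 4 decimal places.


Q = K * Hb^2.5 * sin(2 * alpha_b)
Hb^2.5 = 2.65^2.5 = 11.431802
sin(2 * 15.6) = sin(31.2) = 0.518027
Q = 0.63 * 11.431802 * 0.518027
Q = 3.7308 m^3/s

3.7308


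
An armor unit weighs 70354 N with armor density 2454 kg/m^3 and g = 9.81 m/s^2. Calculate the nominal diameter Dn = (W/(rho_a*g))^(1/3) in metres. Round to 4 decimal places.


V = W / (rho_a * g)
V = 70354 / (2454 * 9.81)
V = 70354 / 24073.74
V = 2.922437 m^3
Dn = V^(1/3) = 2.922437^(1/3)
Dn = 1.4297 m

1.4297


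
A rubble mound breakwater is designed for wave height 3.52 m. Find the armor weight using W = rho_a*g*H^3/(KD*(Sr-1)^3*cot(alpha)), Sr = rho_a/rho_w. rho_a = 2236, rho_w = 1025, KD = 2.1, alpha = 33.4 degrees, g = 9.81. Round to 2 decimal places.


Sr = rho_a / rho_w = 2236 / 1025 = 2.181463
(Sr - 1) = 1.181463
(Sr - 1)^3 = 1.649153
cot(33.4) = 1 / tan(33.4) = 1 / 0.659379 = 1.516580
Numerator = 2236 * 9.81 * 3.52^3 = 956684.6308
Denominator = 2.1 * 1.649153 * 1.516580 = 5.252249
W = 956684.6308 / 5.252249
W = 182147.60 N

182147.60


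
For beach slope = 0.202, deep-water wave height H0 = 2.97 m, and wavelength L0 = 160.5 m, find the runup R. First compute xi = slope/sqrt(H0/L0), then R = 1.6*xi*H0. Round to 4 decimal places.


xi = slope / sqrt(H0/L0)
H0/L0 = 2.97/160.5 = 0.018505
sqrt(0.018505) = 0.136032
xi = 0.202 / 0.136032 = 1.484946
R = 1.6 * xi * H0 = 1.6 * 1.484946 * 2.97
R = 7.0565 m

7.0565


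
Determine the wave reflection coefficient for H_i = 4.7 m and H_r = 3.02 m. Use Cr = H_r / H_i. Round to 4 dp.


Cr = H_r / H_i
Cr = 3.02 / 4.7
Cr = 0.6426

0.6426


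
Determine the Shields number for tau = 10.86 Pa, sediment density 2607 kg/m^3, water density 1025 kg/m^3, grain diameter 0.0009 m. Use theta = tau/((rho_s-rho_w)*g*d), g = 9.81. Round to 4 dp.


theta = tau / ((rho_s - rho_w) * g * d)
rho_s - rho_w = 2607 - 1025 = 1582
Denominator = 1582 * 9.81 * 0.0009 = 13.967478
theta = 10.86 / 13.967478
theta = 0.7775

0.7775


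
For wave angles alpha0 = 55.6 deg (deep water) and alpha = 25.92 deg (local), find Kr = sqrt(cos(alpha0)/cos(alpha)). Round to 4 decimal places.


Kr = sqrt(cos(alpha0) / cos(alpha))
cos(55.6) = 0.564967
cos(25.92) = 0.899405
Kr = sqrt(0.564967 / 0.899405)
Kr = sqrt(0.628156)
Kr = 0.7926

0.7926


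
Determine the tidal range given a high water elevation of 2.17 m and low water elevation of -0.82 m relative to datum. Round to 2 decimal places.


Tidal range = High water - Low water
Tidal range = 2.17 - (-0.82)
Tidal range = 2.99 m

2.99


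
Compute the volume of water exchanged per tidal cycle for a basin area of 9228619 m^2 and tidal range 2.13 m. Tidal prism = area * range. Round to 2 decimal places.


Tidal prism = Area * Tidal range
P = 9228619 * 2.13
P = 19656958.47 m^3

19656958.47


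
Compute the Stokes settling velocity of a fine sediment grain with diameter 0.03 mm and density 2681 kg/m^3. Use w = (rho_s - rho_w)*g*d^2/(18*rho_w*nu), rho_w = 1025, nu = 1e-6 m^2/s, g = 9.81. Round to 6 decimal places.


w = (rho_s - rho_w) * g * d^2 / (18 * rho_w * nu)
d = 0.03 mm = 0.000030 m
rho_s - rho_w = 2681 - 1025 = 1656
Numerator = 1656 * 9.81 * (0.000030)^2 = 0.000014620824
Denominator = 18 * 1025 * 1e-6 = 0.018450
w = 0.000792 m/s

0.000792


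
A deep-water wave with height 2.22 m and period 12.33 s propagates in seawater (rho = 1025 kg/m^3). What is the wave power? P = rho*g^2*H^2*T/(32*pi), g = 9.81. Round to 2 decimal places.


P = rho * g^2 * H^2 * T / (32 * pi)
P = 1025 * 9.81^2 * 2.22^2 * 12.33 / (32 * pi)
P = 1025 * 96.2361 * 4.9284 * 12.33 / 100.53096
P = 59625.37 W/m

59625.37


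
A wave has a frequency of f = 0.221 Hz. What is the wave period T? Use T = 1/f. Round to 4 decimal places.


T = 1 / f
T = 1 / 0.221
T = 4.5249 s

4.5249


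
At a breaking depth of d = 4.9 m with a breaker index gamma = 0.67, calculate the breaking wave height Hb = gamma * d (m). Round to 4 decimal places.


Hb = gamma * d
Hb = 0.67 * 4.9
Hb = 3.2830 m

3.2830


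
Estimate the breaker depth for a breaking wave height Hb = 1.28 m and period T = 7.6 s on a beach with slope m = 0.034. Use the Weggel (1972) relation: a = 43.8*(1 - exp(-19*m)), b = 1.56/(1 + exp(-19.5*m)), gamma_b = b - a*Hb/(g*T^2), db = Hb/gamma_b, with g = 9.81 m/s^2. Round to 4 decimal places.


a = 43.8 * (1 - exp(-19 * m))
exp(-19 * 0.034) = exp(-0.6460) = 0.524138
a = 43.8 * (1 - 0.524138) = 20.842749
b = 1.56 / (1 + exp(-19.5 * m))
exp(-19.5 * 0.034) = exp(-0.6630) = 0.515303
b = 1.56 / (1 + 0.515303) = 1.029497
Hb / (g * T^2) = 1.28 / (9.81 * 7.6^2) = 1.28 / 566.6256 = 0.00225899
gamma_b = b - a * Hb/(g*T^2) = 1.029497 - 20.842749 * 0.00225899 = 0.982413
db = Hb / gamma_b = 1.28 / 0.982413
db = 1.3029 m

1.3029


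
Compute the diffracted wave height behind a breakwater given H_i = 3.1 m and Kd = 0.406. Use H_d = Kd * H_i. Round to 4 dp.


H_d = Kd * H_i
H_d = 0.406 * 3.1
H_d = 1.2586 m

1.2586


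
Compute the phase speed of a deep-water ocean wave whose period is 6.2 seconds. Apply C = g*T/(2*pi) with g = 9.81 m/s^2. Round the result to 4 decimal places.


We use the deep-water celerity formula:
C = g * T / (2 * pi)
C = 9.81 * 6.2 / (2 * 3.14159...)
C = 60.822000 / 6.283185
C = 9.6801 m/s

9.6801


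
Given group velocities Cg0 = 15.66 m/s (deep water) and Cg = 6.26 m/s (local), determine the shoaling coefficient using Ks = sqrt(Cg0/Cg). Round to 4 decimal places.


Ks = sqrt(Cg0 / Cg)
Ks = sqrt(15.66 / 6.26)
Ks = sqrt(2.5016)
Ks = 1.5816

1.5816


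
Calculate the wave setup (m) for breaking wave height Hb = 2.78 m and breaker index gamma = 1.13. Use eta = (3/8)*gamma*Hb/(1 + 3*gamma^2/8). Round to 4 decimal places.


eta = (3/8) * gamma * Hb / (1 + 3*gamma^2/8)
Numerator = (3/8) * 1.13 * 2.78 = 1.178025
Denominator = 1 + 3*1.13^2/8 = 1 + 0.478838 = 1.478838
eta = 1.178025 / 1.478838
eta = 0.7966 m

0.7966


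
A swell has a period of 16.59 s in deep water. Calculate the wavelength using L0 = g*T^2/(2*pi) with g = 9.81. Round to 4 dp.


L0 = g * T^2 / (2 * pi)
L0 = 9.81 * 16.59^2 / (2 * pi)
L0 = 9.81 * 275.2281 / 6.28319
L0 = 2699.9877 / 6.28319
L0 = 429.7164 m

429.7164


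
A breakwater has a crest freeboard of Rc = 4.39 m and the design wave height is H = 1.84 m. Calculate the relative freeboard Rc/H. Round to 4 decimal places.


Relative freeboard = Rc / H
= 4.39 / 1.84
= 2.3859

2.3859


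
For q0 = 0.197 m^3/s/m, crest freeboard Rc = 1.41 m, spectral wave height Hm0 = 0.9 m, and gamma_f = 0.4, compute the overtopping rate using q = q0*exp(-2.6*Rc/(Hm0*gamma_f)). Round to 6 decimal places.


q = q0 * exp(-2.6 * Rc / (Hm0 * gamma_f))
Exponent = -2.6 * 1.41 / (0.9 * 0.4)
= -2.6 * 1.41 / 0.3600
= -10.183333
exp(-10.183333) = 0.000038
q = 0.197 * 0.000038
q = 0.000007 m^3/s/m

0.000007


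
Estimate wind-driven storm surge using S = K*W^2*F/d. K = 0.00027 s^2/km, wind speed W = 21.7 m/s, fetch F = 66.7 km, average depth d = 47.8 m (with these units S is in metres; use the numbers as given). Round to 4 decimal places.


S = K * W^2 * F / d
W^2 = 21.7^2 = 470.89
S = 0.00027 * 470.89 * 66.7 / 47.8
Numerator = 0.00027 * 470.89 * 66.7 = 8.480258
S = 8.480258 / 47.8 = 0.1774 m

0.1774


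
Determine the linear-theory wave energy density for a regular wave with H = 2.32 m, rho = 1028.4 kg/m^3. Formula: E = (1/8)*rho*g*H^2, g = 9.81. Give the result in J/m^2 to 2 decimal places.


E = (1/8) * rho * g * H^2
E = (1/8) * 1028.4 * 9.81 * 2.32^2
E = 0.125 * 1028.4 * 9.81 * 5.3824
E = 6787.61 J/m^2

6787.61


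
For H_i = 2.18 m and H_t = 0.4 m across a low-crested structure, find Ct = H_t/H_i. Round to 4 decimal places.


Ct = H_t / H_i
Ct = 0.4 / 2.18
Ct = 0.1835

0.1835


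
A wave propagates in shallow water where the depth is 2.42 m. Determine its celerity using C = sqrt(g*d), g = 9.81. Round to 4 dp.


Using the shallow-water approximation:
C = sqrt(g * d) = sqrt(9.81 * 2.42)
C = sqrt(23.7402)
C = 4.8724 m/s

4.8724


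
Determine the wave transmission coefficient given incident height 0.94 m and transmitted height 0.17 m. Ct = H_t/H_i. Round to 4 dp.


Ct = H_t / H_i
Ct = 0.17 / 0.94
Ct = 0.1809

0.1809


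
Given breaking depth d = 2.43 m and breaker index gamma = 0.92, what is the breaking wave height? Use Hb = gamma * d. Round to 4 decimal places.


Hb = gamma * d
Hb = 0.92 * 2.43
Hb = 2.2356 m

2.2356


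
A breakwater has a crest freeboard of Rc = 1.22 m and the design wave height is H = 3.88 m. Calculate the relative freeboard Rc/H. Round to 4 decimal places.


Relative freeboard = Rc / H
= 1.22 / 3.88
= 0.3144

0.3144


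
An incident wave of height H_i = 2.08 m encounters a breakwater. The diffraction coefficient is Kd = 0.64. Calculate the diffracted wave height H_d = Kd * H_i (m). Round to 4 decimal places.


H_d = Kd * H_i
H_d = 0.64 * 2.08
H_d = 1.3312 m

1.3312


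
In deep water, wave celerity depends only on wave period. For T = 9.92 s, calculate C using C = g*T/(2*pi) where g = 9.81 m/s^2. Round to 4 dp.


We use the deep-water celerity formula:
C = g * T / (2 * pi)
C = 9.81 * 9.92 / (2 * 3.14159...)
C = 97.315200 / 6.283185
C = 15.4882 m/s

15.4882


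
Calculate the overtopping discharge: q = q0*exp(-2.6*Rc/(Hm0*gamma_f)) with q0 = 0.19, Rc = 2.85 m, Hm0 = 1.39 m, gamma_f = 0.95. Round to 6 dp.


q = q0 * exp(-2.6 * Rc / (Hm0 * gamma_f))
Exponent = -2.6 * 2.85 / (1.39 * 0.95)
= -2.6 * 2.85 / 1.3205
= -5.611511
exp(-5.611511) = 0.003656
q = 0.19 * 0.003656
q = 0.000695 m^3/s/m

0.000695


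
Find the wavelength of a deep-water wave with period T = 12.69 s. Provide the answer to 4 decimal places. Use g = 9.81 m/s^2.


L0 = g * T^2 / (2 * pi)
L0 = 9.81 * 12.69^2 / (2 * pi)
L0 = 9.81 * 161.0361 / 6.28319
L0 = 1579.7641 / 6.28319
L0 = 251.4273 m

251.4273


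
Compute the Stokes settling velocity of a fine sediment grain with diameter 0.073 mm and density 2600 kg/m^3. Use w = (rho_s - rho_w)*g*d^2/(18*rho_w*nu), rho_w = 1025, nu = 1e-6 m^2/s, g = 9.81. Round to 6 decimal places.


w = (rho_s - rho_w) * g * d^2 / (18 * rho_w * nu)
d = 0.073 mm = 0.000073 m
rho_s - rho_w = 2600 - 1025 = 1575
Numerator = 1575 * 9.81 * (0.000073)^2 = 0.000082337047
Denominator = 18 * 1025 * 1e-6 = 0.018450
w = 0.004463 m/s

0.004463


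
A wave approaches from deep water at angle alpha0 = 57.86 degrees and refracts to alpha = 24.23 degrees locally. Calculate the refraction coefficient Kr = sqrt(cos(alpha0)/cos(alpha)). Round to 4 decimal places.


Kr = sqrt(cos(alpha0) / cos(alpha))
cos(57.86) = 0.531990
cos(24.23) = 0.911905
Kr = sqrt(0.531990 / 0.911905)
Kr = sqrt(0.583383)
Kr = 0.7638

0.7638


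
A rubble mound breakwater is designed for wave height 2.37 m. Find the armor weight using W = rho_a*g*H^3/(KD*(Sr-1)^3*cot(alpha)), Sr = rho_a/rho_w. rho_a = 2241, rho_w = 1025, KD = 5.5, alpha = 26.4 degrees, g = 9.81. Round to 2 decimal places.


Sr = rho_a / rho_w = 2241 / 1025 = 2.186341
(Sr - 1) = 1.186341
(Sr - 1)^3 = 1.669664
cot(26.4) = 1 / tan(26.4) = 1 / 0.496404 = 2.014487
Numerator = 2241 * 9.81 * 2.37^3 = 292654.9687
Denominator = 5.5 * 1.669664 * 2.014487 = 18.499342
W = 292654.9687 / 18.499342
W = 15819.75 N

15819.75


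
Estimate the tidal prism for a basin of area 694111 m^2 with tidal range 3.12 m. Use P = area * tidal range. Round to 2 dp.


Tidal prism = Area * Tidal range
P = 694111 * 3.12
P = 2165626.32 m^3

2165626.32


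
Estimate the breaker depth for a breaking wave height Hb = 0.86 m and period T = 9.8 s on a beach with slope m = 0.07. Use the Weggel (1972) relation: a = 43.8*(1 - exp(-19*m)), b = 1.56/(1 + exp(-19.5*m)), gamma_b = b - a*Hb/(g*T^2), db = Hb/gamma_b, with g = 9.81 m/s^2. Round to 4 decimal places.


a = 43.8 * (1 - exp(-19 * m))
exp(-19 * 0.07) = exp(-1.3300) = 0.264477
a = 43.8 * (1 - 0.264477) = 32.215896
b = 1.56 / (1 + exp(-19.5 * m))
exp(-19.5 * 0.07) = exp(-1.3650) = 0.255381
b = 1.56 / (1 + 0.255381) = 1.242651
Hb / (g * T^2) = 0.86 / (9.81 * 9.8^2) = 0.86 / 942.1524 = 0.00091280
gamma_b = b - a * Hb/(g*T^2) = 1.242651 - 32.215896 * 0.00091280 = 1.213244
db = Hb / gamma_b = 0.86 / 1.213244
db = 0.7088 m

0.7088


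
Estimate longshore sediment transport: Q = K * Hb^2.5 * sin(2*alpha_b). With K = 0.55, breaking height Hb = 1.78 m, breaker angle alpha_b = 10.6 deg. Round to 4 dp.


Q = K * Hb^2.5 * sin(2 * alpha_b)
Hb^2.5 = 1.78^2.5 = 4.227173
sin(2 * 10.6) = sin(21.2) = 0.361625
Q = 0.55 * 4.227173 * 0.361625
Q = 0.8408 m^3/s

0.8408


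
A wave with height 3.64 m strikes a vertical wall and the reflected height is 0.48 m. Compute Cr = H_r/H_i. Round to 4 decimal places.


Cr = H_r / H_i
Cr = 0.48 / 3.64
Cr = 0.1319

0.1319


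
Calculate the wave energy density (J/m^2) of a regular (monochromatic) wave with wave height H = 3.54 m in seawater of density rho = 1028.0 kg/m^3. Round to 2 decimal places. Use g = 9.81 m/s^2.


E = (1/8) * rho * g * H^2
E = (1/8) * 1028.0 * 9.81 * 3.54^2
E = 0.125 * 1028.0 * 9.81 * 12.5316
E = 15797.15 J/m^2

15797.15


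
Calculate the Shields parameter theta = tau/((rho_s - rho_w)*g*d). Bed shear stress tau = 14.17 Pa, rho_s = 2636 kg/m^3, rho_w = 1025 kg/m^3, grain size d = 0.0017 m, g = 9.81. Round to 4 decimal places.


theta = tau / ((rho_s - rho_w) * g * d)
rho_s - rho_w = 2636 - 1025 = 1611
Denominator = 1611 * 9.81 * 0.0017 = 26.866647
theta = 14.17 / 26.866647
theta = 0.5274

0.5274


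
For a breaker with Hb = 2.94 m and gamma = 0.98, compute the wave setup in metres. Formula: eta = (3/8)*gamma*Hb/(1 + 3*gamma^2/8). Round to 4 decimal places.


eta = (3/8) * gamma * Hb / (1 + 3*gamma^2/8)
Numerator = (3/8) * 0.98 * 2.94 = 1.080450
Denominator = 1 + 3*0.98^2/8 = 1 + 0.360150 = 1.360150
eta = 1.080450 / 1.360150
eta = 0.7944 m

0.7944


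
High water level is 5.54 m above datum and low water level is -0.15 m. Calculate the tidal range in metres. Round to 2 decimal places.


Tidal range = High water - Low water
Tidal range = 5.54 - (-0.15)
Tidal range = 5.69 m

5.69


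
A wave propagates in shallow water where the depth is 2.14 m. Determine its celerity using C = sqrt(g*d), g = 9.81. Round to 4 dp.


Using the shallow-water approximation:
C = sqrt(g * d) = sqrt(9.81 * 2.14)
C = sqrt(20.9934)
C = 4.5819 m/s

4.5819


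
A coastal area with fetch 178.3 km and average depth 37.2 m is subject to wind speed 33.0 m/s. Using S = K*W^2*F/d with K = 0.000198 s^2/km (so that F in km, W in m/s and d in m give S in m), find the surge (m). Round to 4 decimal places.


S = K * W^2 * F / d
W^2 = 33.0^2 = 1089.00
S = 0.000198 * 1089.00 * 178.3 / 37.2
Numerator = 0.000198 * 1089.00 * 178.3 = 38.445403
S = 38.445403 / 37.2 = 1.0335 m

1.0335


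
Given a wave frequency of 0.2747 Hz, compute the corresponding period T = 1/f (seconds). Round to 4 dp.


T = 1 / f
T = 1 / 0.2747
T = 3.6403 s

3.6403


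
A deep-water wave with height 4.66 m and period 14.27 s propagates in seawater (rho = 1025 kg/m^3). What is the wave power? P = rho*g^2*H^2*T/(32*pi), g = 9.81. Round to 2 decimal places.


P = rho * g^2 * H^2 * T / (32 * pi)
P = 1025 * 9.81^2 * 4.66^2 * 14.27 / (32 * pi)
P = 1025 * 96.2361 * 21.7156 * 14.27 / 100.53096
P = 304058.98 W/m

304058.98


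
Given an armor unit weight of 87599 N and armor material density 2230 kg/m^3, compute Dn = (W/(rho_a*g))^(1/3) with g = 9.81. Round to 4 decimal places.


V = W / (rho_a * g)
V = 87599 / (2230 * 9.81)
V = 87599 / 21876.30
V = 4.004288 m^3
Dn = V^(1/3) = 4.004288^(1/3)
Dn = 1.5880 m

1.5880


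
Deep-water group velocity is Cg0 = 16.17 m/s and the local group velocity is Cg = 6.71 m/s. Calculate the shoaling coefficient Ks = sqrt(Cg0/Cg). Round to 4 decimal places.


Ks = sqrt(Cg0 / Cg)
Ks = sqrt(16.17 / 6.71)
Ks = sqrt(2.4098)
Ks = 1.5524

1.5524


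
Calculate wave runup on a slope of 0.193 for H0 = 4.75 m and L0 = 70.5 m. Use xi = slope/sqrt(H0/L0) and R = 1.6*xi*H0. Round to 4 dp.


xi = slope / sqrt(H0/L0)
H0/L0 = 4.75/70.5 = 0.067376
sqrt(0.067376) = 0.259569
xi = 0.193 / 0.259569 = 0.743541
R = 1.6 * xi * H0 = 1.6 * 0.743541 * 4.75
R = 5.6509 m

5.6509


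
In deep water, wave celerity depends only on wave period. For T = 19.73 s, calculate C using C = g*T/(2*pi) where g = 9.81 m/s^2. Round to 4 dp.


We use the deep-water celerity formula:
C = g * T / (2 * pi)
C = 9.81 * 19.73 / (2 * 3.14159...)
C = 193.551300 / 6.283185
C = 30.8046 m/s

30.8046


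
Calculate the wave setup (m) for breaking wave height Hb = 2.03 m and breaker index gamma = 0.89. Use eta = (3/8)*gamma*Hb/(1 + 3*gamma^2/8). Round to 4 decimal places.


eta = (3/8) * gamma * Hb / (1 + 3*gamma^2/8)
Numerator = (3/8) * 0.89 * 2.03 = 0.677512
Denominator = 1 + 3*0.89^2/8 = 1 + 0.297038 = 1.297038
eta = 0.677512 / 1.297038
eta = 0.5224 m

0.5224


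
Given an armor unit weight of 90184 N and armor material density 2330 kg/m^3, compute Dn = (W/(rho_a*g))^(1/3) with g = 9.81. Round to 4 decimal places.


V = W / (rho_a * g)
V = 90184 / (2330 * 9.81)
V = 90184 / 22857.30
V = 3.945523 m^3
Dn = V^(1/3) = 3.945523^(1/3)
Dn = 1.5802 m

1.5802


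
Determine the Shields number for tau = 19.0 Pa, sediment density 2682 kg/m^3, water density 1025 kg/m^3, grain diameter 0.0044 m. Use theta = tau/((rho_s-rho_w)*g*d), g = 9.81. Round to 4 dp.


theta = tau / ((rho_s - rho_w) * g * d)
rho_s - rho_w = 2682 - 1025 = 1657
Denominator = 1657 * 9.81 * 0.0044 = 71.522748
theta = 19.0 / 71.522748
theta = 0.2656

0.2656


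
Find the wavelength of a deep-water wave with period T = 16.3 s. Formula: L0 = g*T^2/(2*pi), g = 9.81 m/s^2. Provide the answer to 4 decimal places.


L0 = g * T^2 / (2 * pi)
L0 = 9.81 * 16.3^2 / (2 * pi)
L0 = 9.81 * 265.6900 / 6.28319
L0 = 2606.4189 / 6.28319
L0 = 414.8245 m

414.8245


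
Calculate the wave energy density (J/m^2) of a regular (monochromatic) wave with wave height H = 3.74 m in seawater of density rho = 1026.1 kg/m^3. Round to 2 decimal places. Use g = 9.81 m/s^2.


E = (1/8) * rho * g * H^2
E = (1/8) * 1026.1 * 9.81 * 3.74^2
E = 0.125 * 1026.1 * 9.81 * 13.9876
E = 17599.97 J/m^2

17599.97


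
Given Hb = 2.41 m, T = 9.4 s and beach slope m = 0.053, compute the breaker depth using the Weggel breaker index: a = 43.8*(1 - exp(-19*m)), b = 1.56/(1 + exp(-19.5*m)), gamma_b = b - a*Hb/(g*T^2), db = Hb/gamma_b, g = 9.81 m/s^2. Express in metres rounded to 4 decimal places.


a = 43.8 * (1 - exp(-19 * m))
exp(-19 * 0.053) = exp(-1.0070) = 0.365313
a = 43.8 * (1 - 0.365313) = 27.799278
b = 1.56 / (1 + exp(-19.5 * m))
exp(-19.5 * 0.053) = exp(-1.0335) = 0.355760
b = 1.56 / (1 + 0.355760) = 1.150646
Hb / (g * T^2) = 2.41 / (9.81 * 9.4^2) = 2.41 / 866.8116 = 0.00278030
gamma_b = b - a * Hb/(g*T^2) = 1.150646 - 27.799278 * 0.00278030 = 1.073356
db = Hb / gamma_b = 2.41 / 1.073356
db = 2.2453 m

2.2453


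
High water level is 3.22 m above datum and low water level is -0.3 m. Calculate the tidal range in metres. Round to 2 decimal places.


Tidal range = High water - Low water
Tidal range = 3.22 - (-0.3)
Tidal range = 3.52 m

3.52


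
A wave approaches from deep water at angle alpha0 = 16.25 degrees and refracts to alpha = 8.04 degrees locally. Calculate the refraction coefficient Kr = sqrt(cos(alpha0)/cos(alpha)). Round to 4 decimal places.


Kr = sqrt(cos(alpha0) / cos(alpha))
cos(16.25) = 0.960050
cos(8.04) = 0.990171
Kr = sqrt(0.960050 / 0.990171)
Kr = sqrt(0.969580)
Kr = 0.9847

0.9847


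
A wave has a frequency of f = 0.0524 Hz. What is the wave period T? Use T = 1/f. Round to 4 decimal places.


T = 1 / f
T = 1 / 0.0524
T = 19.0840 s

19.0840


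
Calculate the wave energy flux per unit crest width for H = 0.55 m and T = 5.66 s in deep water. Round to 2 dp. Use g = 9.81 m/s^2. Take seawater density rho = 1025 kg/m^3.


P = rho * g^2 * H^2 * T / (32 * pi)
P = 1025 * 9.81^2 * 0.55^2 * 5.66 / (32 * pi)
P = 1025 * 96.2361 * 0.3025 * 5.66 / 100.53096
P = 1679.98 W/m

1679.98


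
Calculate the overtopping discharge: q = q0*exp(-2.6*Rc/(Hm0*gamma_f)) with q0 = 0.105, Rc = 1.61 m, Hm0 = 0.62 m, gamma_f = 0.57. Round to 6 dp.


q = q0 * exp(-2.6 * Rc / (Hm0 * gamma_f))
Exponent = -2.6 * 1.61 / (0.62 * 0.57)
= -2.6 * 1.61 / 0.3534
= -11.844935
exp(-11.844935) = 0.000007
q = 0.105 * 0.000007
q = 0.000001 m^3/s/m

0.000001


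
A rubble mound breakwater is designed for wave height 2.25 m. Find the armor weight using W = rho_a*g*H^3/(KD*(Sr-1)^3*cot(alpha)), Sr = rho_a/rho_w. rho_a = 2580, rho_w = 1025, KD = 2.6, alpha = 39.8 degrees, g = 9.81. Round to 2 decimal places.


Sr = rho_a / rho_w = 2580 / 1025 = 2.517073
(Sr - 1) = 1.517073
(Sr - 1)^3 = 3.491561
cot(39.8) = 1 / tan(39.8) = 1 / 0.833169 = 1.200237
Numerator = 2580 * 9.81 * 2.25^3 = 288294.4406
Denominator = 2.6 * 3.491561 * 1.200237 = 10.895823
W = 288294.4406 / 10.895823
W = 26459.17 N

26459.17


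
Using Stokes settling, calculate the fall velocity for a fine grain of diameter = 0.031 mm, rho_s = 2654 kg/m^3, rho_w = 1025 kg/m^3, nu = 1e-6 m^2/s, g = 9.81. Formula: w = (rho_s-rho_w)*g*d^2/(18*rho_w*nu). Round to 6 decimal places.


w = (rho_s - rho_w) * g * d^2 / (18 * rho_w * nu)
d = 0.031 mm = 0.000031 m
rho_s - rho_w = 2654 - 1025 = 1629
Numerator = 1629 * 9.81 * (0.000031)^2 = 0.000015357251
Denominator = 18 * 1025 * 1e-6 = 0.018450
w = 0.000832 m/s

0.000832


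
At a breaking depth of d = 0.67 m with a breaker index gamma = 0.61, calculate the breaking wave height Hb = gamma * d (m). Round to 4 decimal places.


Hb = gamma * d
Hb = 0.61 * 0.67
Hb = 0.4087 m

0.4087


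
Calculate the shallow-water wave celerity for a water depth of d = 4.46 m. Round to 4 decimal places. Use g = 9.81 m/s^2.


Using the shallow-water approximation:
C = sqrt(g * d) = sqrt(9.81 * 4.46)
C = sqrt(43.7526)
C = 6.6146 m/s

6.6146


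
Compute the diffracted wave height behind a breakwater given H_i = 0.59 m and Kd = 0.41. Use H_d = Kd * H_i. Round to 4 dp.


H_d = Kd * H_i
H_d = 0.41 * 0.59
H_d = 0.2419 m

0.2419


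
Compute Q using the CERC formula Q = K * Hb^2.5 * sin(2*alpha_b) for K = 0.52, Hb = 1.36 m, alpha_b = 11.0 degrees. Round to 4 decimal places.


Q = K * Hb^2.5 * sin(2 * alpha_b)
Hb^2.5 = 1.36^2.5 = 2.156986
sin(2 * 11.0) = sin(22.0) = 0.374607
Q = 0.52 * 2.156986 * 0.374607
Q = 0.4202 m^3/s

0.4202


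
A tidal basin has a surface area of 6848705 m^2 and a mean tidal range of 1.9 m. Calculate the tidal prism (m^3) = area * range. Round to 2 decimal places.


Tidal prism = Area * Tidal range
P = 6848705 * 1.9
P = 13012539.50 m^3

13012539.50


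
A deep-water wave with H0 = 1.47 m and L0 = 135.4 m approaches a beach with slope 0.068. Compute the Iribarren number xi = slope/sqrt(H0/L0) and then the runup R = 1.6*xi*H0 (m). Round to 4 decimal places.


xi = slope / sqrt(H0/L0)
H0/L0 = 1.47/135.4 = 0.010857
sqrt(0.010857) = 0.104196
xi = 0.068 / 0.104196 = 0.652619
R = 1.6 * xi * H0 = 1.6 * 0.652619 * 1.47
R = 1.5350 m

1.5350


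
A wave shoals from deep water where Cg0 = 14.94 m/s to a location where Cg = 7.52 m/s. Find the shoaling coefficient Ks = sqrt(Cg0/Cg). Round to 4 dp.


Ks = sqrt(Cg0 / Cg)
Ks = sqrt(14.94 / 7.52)
Ks = sqrt(1.9867)
Ks = 1.4095

1.4095


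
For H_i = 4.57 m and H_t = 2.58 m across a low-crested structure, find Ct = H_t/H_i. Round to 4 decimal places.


Ct = H_t / H_i
Ct = 2.58 / 4.57
Ct = 0.5646

0.5646


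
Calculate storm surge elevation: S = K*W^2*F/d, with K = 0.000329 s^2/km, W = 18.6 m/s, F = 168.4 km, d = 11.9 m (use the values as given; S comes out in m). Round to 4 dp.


S = K * W^2 * F / d
W^2 = 18.6^2 = 345.96
S = 0.000329 * 345.96 * 168.4 / 11.9
Numerator = 0.000329 * 345.96 * 168.4 = 19.167429
S = 19.167429 / 11.9 = 1.6107 m

1.6107
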